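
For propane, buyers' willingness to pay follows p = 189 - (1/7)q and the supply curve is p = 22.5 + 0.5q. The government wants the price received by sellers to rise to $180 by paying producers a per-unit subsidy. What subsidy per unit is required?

Required subsidy s = $36 per unit

At a seller price of 180, quantity supplied is -45 + 2·180 = 315.
Buyers absorb 315 only when they pay pb = 189 − (1/7)·315 = 144.
s = ps − pb = 180 − 144 = 36.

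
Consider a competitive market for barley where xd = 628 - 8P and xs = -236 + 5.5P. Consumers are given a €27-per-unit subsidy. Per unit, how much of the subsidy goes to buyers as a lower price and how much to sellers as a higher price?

Pre-subsidy: 628 - 8P = -236 + 5.5P gives P* = 64, x* = 116.
With the rebate, buyers effectively pay Pb = Ps − 27, where Ps is the price sellers receive.
Demand in terms of Ps becomes xd = 628 − 8(Ps − 27) = 844 - 8Ps. Setting this equal to supply: 844 - 8Ps = -236 + 5.5Ps, so Ps = 80.
Buyers pay Pb = 80 − 27 = 53; x' = -236 + 5.5·80 = 204.
Buyers' price falls by P* − Pb = 64 − 53 = 11; sellers' price rises by Ps − P* = 80 − 64 = 16.

Buyers gain €11 per unit; sellers gain €16 per unit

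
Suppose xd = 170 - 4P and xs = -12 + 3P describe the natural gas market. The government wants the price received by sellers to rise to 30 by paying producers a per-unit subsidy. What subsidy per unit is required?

Required subsidy s = 7 per unit

At a seller price of 30, quantity supplied is -12 + 3·30 = 78.
Buyers absorb 78 only when they pay Pb with 170 − 4·Pb = 78, i.e. Pb = 23.
s = Ps − Pb = 30 − 23 = 7.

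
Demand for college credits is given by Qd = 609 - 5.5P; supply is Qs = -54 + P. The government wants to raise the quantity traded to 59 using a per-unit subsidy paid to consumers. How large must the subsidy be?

At Q = 59, invert demand for the buyer price: Pb = (609 − 59)/5.5 = 100; invert supply for the seller price: Ps = (59 − (-54))/1 = 113.
The subsidy must fill the gap: s = Ps − Pb = 113 − 100 = 13.

Required subsidy s = 13 per unit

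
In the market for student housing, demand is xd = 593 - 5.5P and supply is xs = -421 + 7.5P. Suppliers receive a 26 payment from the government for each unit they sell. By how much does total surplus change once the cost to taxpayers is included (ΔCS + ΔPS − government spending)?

Net change in total surplus = -1072.5

Pre-subsidy: 593 - 5.5P = -421 + 7.5P gives P* = 78, x* = 164.
With the subsidy, sellers receive Ps = Pb + 26 for each unit, where Pb is the price buyers pay.
Supply in terms of Pb becomes xs = -421 + 7.5(Pb + 26) = -226 + 7.5Pb. Setting this equal to demand: 593 - 5.5Pb = -226 + 7.5Pb, so Pb = 63.
Sellers receive Ps = 63 + 26 = 89; x' = 593 − 5.5·63 = 246.5.
ΔCS = ½(164 + 246.5)(78 − 63) = 3078.75; ΔPS = ½(164 + 246.5)(89 − 78) = 2257.75.
Government spending = 26 × 246.5 = 6409.
Net change = 3078.75 + 2257.75 − 6409 = -1072.5. The loss equals the DWL triangle ½·26·82.5.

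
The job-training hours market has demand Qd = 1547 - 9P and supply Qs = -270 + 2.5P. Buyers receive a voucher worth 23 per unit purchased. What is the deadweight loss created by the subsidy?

Deadweight loss = 517.5

Pre-subsidy: 1547 - 9P = -270 + 2.5P gives P* = 158, Q* = 125.
With the rebate, buyers effectively pay Pb = Ps − 23, where Ps is the price sellers receive.
Demand in terms of Ps becomes Qd = 1547 − 9(Ps − 23) = 1754 - 9Ps. Setting this equal to supply: 1754 - 9Ps = -270 + 2.5Ps, so Ps = 176.
Buyers pay Pb = 176 − 23 = 153; Q' = -270 + 2.5·176 = 170.
The subsidy expands output by 170 − 125 = 45 past the efficient level; on those units the gap between marginal cost and willingness to pay runs from 0 up to 23.
DWL = ½ × 23 × 45 = 517.5.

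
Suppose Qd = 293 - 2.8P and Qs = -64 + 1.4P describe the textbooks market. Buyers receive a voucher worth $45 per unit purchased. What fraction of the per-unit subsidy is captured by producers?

Producer share = 2/3

Pre-subsidy: 293 - 2.8P = -64 + 1.4P gives P* = 85, Q* = 55.
With the rebate, buyers effectively pay Pb = Ps − 45, where Ps is the price sellers receive.
Demand in terms of Ps becomes Qd = 293 − 2.8(Ps − 45) = 419 - 2.8Ps. Setting this equal to supply: 419 - 2.8Ps = -64 + 1.4Ps, so Ps = 115.
Buyers pay Pb = 115 − 45 = 70; Q' = -64 + 1.4·115 = 97.
Buyers' price falls by P* − Pb = 85 − 70 = 15; sellers' price rises by Ps − P* = 115 − 85 = 30.
So producers capture 30/45 = 2/3 of each unit of subsidy.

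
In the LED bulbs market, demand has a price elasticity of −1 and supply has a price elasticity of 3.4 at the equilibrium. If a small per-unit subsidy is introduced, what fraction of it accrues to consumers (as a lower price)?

Consumer share = 17/22

For a small subsidy around the equilibrium, the benefit split depends on the relative slopes, which at a point are proportional to the elasticities.
Buyer share = εs/(εs + |εd|) = 3.4/(3.4 + 1) = 17/22; seller share = |εd|/(εs + |εd|) = 5/22.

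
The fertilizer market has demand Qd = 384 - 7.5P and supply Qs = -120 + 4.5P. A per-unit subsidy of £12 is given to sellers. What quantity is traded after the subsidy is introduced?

Q' = 102.75

Pre-subsidy: 384 - 7.5P = -120 + 4.5P gives P* = 42, Q* = 69.
With the subsidy, sellers receive Ps = Pb + 12 for each unit, where Pb is the price buyers pay.
Supply in terms of Pb becomes Qs = -120 + 4.5(Pb + 12) = -66 + 4.5Pb. Setting this equal to demand: 384 - 7.5Pb = -66 + 4.5Pb, so Pb = 37.5.
Sellers receive Ps = 37.5 + 12 = 49.5; Q' = 384 − 7.5·37.5 = 102.75.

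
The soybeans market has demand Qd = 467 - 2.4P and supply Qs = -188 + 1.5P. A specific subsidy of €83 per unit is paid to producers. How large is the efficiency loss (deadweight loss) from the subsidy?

Deadweight loss = 41334/13

Pre-subsidy: 467 - 2.4P = -188 + 1.5P gives P* = 6550/39, Q* = 831/13.
With the subsidy, sellers receive Ps = Pb + 83 for each unit, where Pb is the price buyers pay.
Supply in terms of Pb becomes Qs = -188 + 1.5(Pb + 83) = -63.5 + 1.5Pb. Setting this equal to demand: 467 - 2.4Pb = -63.5 + 1.5Pb, so Pb = 5305/39.
Sellers receive Ps = 5305/39 + 83 = 8542/39; Q' = 467 − 2.4·(5305/39) = 1827/13.
The subsidy expands output by 1827/13 − 831/13 = 996/13 past the efficient level; on those units the gap between marginal cost and willingness to pay runs from 0 up to 83.
DWL = ½ × 83 × 996/13 = 41334/13.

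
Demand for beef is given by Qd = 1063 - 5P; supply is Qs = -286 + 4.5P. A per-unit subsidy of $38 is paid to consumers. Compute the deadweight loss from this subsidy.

Deadweight loss = $1710

Pre-subsidy: 1063 - 5P = -286 + 4.5P gives P* = 142, Q* = 353.
With the rebate, buyers effectively pay Pb = Ps − 38, where Ps is the price sellers receive.
Demand in terms of Ps becomes Qd = 1063 − 5(Ps − 38) = 1253 - 5Ps. Setting this equal to supply: 1253 - 5Ps = -286 + 4.5Ps, so Ps = 162.
Buyers pay Pb = 162 − 38 = 124; Q' = -286 + 4.5·162 = 443.
The subsidy expands output by 443 − 353 = 90 past the efficient level; on those units the gap between marginal cost and willingness to pay runs from 0 up to 38.
DWL = ½ × 38 × 90 = 1710.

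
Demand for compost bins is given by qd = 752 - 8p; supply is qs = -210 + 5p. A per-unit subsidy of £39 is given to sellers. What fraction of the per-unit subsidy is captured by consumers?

Consumer share = 5/13

Pre-subsidy: 752 - 8p = -210 + 5p gives p* = 74, q* = 160.
With the subsidy, sellers receive ps = pb + 39 for each unit, where pb is the price buyers pay.
Supply in terms of pb becomes qs = -210 + 5(pb + 39) = -15 + 5pb. Setting this equal to demand: 752 - 8pb = -15 + 5pb, so pb = 59.
Sellers receive ps = 59 + 39 = 98; q' = 752 − 8·59 = 280.
Buyers' price falls by p* − pb = 74 − 59 = 15; sellers' price rises by ps − p* = 98 − 74 = 24.
So consumers capture 15/39 = 5/13 of each unit of subsidy.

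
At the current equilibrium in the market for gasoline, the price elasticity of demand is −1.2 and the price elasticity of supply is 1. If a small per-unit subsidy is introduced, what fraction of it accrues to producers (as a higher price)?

For a small subsidy around the equilibrium, the benefit split depends on the relative slopes, which at a point are proportional to the elasticities.
Buyer share = εs/(εs + |εd|) = 1/(1 + 1.2) = 5/11; seller share = |εd|/(εs + |εd|) = 6/11.
So producers capture 6/11 of the subsidy.

Producer share = 6/11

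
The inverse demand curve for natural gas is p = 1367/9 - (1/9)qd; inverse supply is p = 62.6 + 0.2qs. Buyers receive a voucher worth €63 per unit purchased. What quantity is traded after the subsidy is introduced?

q' = 489.5

Pre-subsidy: 1367/9 - (1/9)q = 62.6 + 0.2q gives q* = 287 and p* = 120.
With the rebate, buyers effectively pay pb = ps − 63, where ps is the price sellers receive.
On the curves, pb = 1367/9 - (1/9)q and ps = 62.6 + 0.2q; the wedge ps − pb = 63 gives 62.6 + 0.2q − (1367/9 - (1/9)q) = 63, so q' = 489.5.
Then pb = 1367/9 − (1/9)·489.5 = 97.5 and ps = 62.6 + 0.2·489.5 = 160.5.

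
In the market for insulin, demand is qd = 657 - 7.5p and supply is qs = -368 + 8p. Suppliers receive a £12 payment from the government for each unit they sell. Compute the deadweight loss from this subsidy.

Pre-subsidy: 657 - 7.5p = -368 + 8p gives p* = 2050/31, q* = 4992/31.
With the subsidy, sellers receive ps = pb + 12 for each unit, where pb is the price buyers pay.
Supply in terms of pb becomes qs = -368 + 8(pb + 12) = -272 + 8pb. Setting this equal to demand: 657 - 7.5pb = -272 + 8pb, so pb = 1858/31.
Sellers receive ps = 1858/31 + 12 = 2230/31; q' = 657 − 7.5·(1858/31) = 6432/31.
The subsidy expands output by 6432/31 − 4992/31 = 1440/31 past the efficient level; on those units the gap between marginal cost and willingness to pay runs from 0 up to 12.
DWL = ½ × 12 × 1440/31 = 8640/31.

Deadweight loss = 8640/31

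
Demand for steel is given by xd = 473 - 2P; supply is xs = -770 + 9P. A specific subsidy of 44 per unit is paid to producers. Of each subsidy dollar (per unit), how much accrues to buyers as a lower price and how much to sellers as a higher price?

Buyers gain 36 per unit; sellers gain 8 per unit

Pre-subsidy: 473 - 2P = -770 + 9P gives P* = 113, x* = 247.
With the subsidy, sellers receive Ps = Pb + 44 for each unit, where Pb is the price buyers pay.
Supply in terms of Pb becomes xs = -770 + 9(Pb + 44) = -374 + 9Pb. Setting this equal to demand: 473 - 2Pb = -374 + 9Pb, so Pb = 77.
Sellers receive Ps = 77 + 44 = 121; x' = 473 − 2·77 = 319.
Buyers' price falls by P* − Pb = 113 − 77 = 36; sellers' price rises by Ps − P* = 121 − 113 = 8.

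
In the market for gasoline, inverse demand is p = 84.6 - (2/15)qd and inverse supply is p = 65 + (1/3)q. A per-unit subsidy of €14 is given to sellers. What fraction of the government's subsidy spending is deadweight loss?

DWL / government spending = 5/24

Pre-subsidy: 84.6 - (2/15)q = 65 + (1/3)q gives q* = 42 and p* = 79.
With the subsidy, sellers receive ps = pb + 14 for each unit, where pb is the price buyers pay.
On the curves, pb = 84.6 - (2/15)q and ps = 65 + (1/3)q; the wedge ps − pb = 14 gives 65 + (1/3)q − (84.6 - (2/15)q) = 14, so q' = 72.
Then pb = 84.6 − (2/15)·72 = 75 and ps = 65 + (1/3)·72 = 89.
ΔCS = ½(42 + 72)(79 − 75) = 228; ΔPS = ½(42 + 72)(89 − 79) = 570.
Government spending = 14 × 72 = 1008.
DWL = ½ × 14 × (72 − 42) = 210; fraction = 210 / 1008 = 5/24.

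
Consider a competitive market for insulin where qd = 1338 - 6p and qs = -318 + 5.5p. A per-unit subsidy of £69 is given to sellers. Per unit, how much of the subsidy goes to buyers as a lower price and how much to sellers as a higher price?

Pre-subsidy: 1338 - 6p = -318 + 5.5p gives p* = 144, q* = 474.
With the subsidy, sellers receive ps = pb + 69 for each unit, where pb is the price buyers pay.
Supply in terms of pb becomes qs = -318 + 5.5(pb + 69) = 61.5 + 5.5pb. Setting this equal to demand: 1338 - 6pb = 61.5 + 5.5pb, so pb = 111.
Sellers receive ps = 111 + 69 = 180; q' = 1338 − 6·111 = 672.
Buyers' price falls by p* − pb = 144 − 111 = 33; sellers' price rises by ps − p* = 180 − 144 = 36.

Buyers gain £33 per unit; sellers gain £36 per unit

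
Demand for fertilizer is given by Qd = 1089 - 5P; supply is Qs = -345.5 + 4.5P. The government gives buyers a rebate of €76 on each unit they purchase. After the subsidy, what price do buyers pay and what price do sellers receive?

Pre-subsidy: 1089 - 5P = -345.5 + 4.5P gives P* = 151, Q* = 334.
With the rebate, buyers effectively pay Pb = Ps − 76, where Ps is the price sellers receive.
Demand in terms of Ps becomes Qd = 1089 − 5(Ps − 76) = 1469 - 5Ps. Setting this equal to supply: 1469 - 5Ps = -345.5 + 4.5Ps, so Ps = 191.
Buyers pay Pb = 191 − 76 = 115; Q' = -345.5 + 4.5·191 = 514.

Buyers pay €115; sellers receive €191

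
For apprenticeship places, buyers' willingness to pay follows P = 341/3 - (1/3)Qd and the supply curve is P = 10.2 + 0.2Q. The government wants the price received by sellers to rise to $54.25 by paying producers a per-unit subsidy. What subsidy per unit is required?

At a seller price of 54.25, quantity supplied is -51 + 5·54.25 = 220.25.
Buyers absorb 220.25 only when they pay Pb = 341/3 − (1/3)·220.25 = 40.25.
s = Ps − Pb = 54.25 − 40.25 = 14.

Required subsidy s = $14 per unit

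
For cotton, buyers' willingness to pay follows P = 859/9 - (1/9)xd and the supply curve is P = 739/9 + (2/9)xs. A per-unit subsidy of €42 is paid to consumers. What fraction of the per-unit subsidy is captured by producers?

Producer share = 2/3

Pre-subsidy: 859/9 - (1/9)x = 739/9 + (2/9)x gives x* = 40 and P* = 91.
With the rebate, buyers effectively pay Pb = Ps − 42, where Ps is the price sellers receive.
On the curves, Pb = 859/9 - (1/9)x and Ps = 739/9 + (2/9)x; the wedge Ps − Pb = 42 gives 739/9 + (2/9)x − (859/9 - (1/9)x) = 42, so x' = 166.
Then Pb = 859/9 − (1/9)·166 = 77 and Ps = 739/9 + (2/9)·166 = 119.
Buyers' price falls by P* − Pb = 91 − 77 = 14; sellers' price rises by Ps − P* = 119 − 91 = 28.
So producers capture 28/42 = 2/3 of each unit of subsidy.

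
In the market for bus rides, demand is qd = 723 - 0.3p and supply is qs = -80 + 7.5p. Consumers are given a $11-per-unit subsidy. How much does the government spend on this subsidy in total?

Pre-subsidy: 723 - 0.3p = -80 + 7.5p gives p* = 4015/39, q* = 17995/26.
With the rebate, buyers effectively pay pb = ps − 11, where ps is the price sellers receive.
Demand in terms of ps becomes qd = 723 − 0.3(ps − 11) = 726.3 - 0.3ps. Setting this equal to supply: 726.3 - 0.3ps = -80 + 7.5ps, so ps = 8063/78.
Buyers pay pb = 8063/78 − 11 = 7205/78; q' = -80 + 7.5·(8063/78) = 36155/52.
Government outlay = subsidy × quantity = 11 × 36155/52 = 397705/52.

Government cost = 397705/52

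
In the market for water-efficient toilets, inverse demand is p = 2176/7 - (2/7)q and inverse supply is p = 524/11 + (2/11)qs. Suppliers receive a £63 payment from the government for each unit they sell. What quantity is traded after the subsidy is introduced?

q' = 697.75

Pre-subsidy: 2176/7 - (2/7)q = 524/11 + (2/11)q gives q* = 563 and p* = 150.
With the subsidy, sellers receive ps = pb + 63 for each unit, where pb is the price buyers pay.
On the curves, pb = 2176/7 - (2/7)q and ps = 524/11 + (2/11)q; the wedge ps − pb = 63 gives 524/11 + (2/11)q − (2176/7 - (2/7)q) = 63, so q' = 697.75.
Then pb = 2176/7 − (2/7)·697.75 = 111.5 and ps = 524/11 + (2/11)·697.75 = 174.5.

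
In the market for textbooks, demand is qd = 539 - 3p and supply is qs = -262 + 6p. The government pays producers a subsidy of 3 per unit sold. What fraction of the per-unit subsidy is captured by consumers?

Consumer share = 2/3

Pre-subsidy: 539 - 3p = -262 + 6p gives p* = 89, q* = 272.
With the subsidy, sellers receive ps = pb + 3 for each unit, where pb is the price buyers pay.
Supply in terms of pb becomes qs = -262 + 6(pb + 3) = -244 + 6pb. Setting this equal to demand: 539 - 3pb = -244 + 6pb, so pb = 87.
Sellers receive ps = 87 + 3 = 90; q' = 539 − 3·87 = 278.
Buyers' price falls by p* − pb = 89 − 87 = 2; sellers' price rises by ps − p* = 90 − 89 = 1.
So consumers capture 2/3 = 2/3 of each unit of subsidy.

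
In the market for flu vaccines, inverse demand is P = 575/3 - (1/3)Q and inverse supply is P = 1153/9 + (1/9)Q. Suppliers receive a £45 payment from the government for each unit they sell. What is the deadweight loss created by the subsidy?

Pre-subsidy: 575/3 - (1/3)Q = 1153/9 + (1/9)Q gives Q* = 143 and P* = 144.
With the subsidy, sellers receive Ps = Pb + 45 for each unit, where Pb is the price buyers pay.
On the curves, Pb = 575/3 - (1/3)Q and Ps = 1153/9 + (1/9)Q; the wedge Ps − Pb = 45 gives 1153/9 + (1/9)Q − (575/3 - (1/3)Q) = 45, so Q' = 244.25.
Then Pb = 575/3 − (1/3)·244.25 = 110.25 and Ps = 1153/9 + (1/9)·244.25 = 155.25.
The subsidy expands output by 244.25 − 143 = 101.25 past the efficient level; on those units the gap between marginal cost and willingness to pay runs from 0 up to 45.
DWL = ½ × 45 × 101.25 = 2278.125.

Deadweight loss = £2278.125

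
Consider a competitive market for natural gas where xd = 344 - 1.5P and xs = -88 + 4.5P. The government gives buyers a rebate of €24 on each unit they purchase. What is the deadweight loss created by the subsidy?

Deadweight loss = €324

Pre-subsidy: 344 - 1.5P = -88 + 4.5P gives P* = 72, x* = 236.
With the rebate, buyers effectively pay Pb = Ps − 24, where Ps is the price sellers receive.
Demand in terms of Ps becomes xd = 344 − 1.5(Ps − 24) = 380 - 1.5Ps. Setting this equal to supply: 380 - 1.5Ps = -88 + 4.5Ps, so Ps = 78.
Buyers pay Pb = 78 − 24 = 54; x' = -88 + 4.5·78 = 263.
The subsidy expands output by 263 − 236 = 27 past the efficient level; on those units the gap between marginal cost and willingness to pay runs from 0 up to 24.
DWL = ½ × 24 × 27 = 324.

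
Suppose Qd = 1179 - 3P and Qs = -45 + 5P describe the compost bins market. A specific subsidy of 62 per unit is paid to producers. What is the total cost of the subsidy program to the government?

Pre-subsidy: 1179 - 3P = -45 + 5P gives P* = 153, Q* = 720.
With the subsidy, sellers receive Ps = Pb + 62 for each unit, where Pb is the price buyers pay.
Supply in terms of Pb becomes Qs = -45 + 5(Pb + 62) = 265 + 5Pb. Setting this equal to demand: 1179 - 3Pb = 265 + 5Pb, so Pb = 114.25.
Sellers receive Ps = 114.25 + 62 = 176.25; Q' = 1179 − 3·114.25 = 836.25.
Government outlay = subsidy × quantity = 62 × 836.25 = 51847.5.

Government cost = 51847.5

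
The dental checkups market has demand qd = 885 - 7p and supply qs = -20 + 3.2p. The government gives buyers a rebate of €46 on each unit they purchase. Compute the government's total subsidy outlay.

Pre-subsidy: 885 - 7p = -20 + 3.2p gives p* = 4525/51, q* = 13460/51.
With the rebate, buyers effectively pay pb = ps − 46, where ps is the price sellers receive.
Demand in terms of ps becomes qd = 885 − 7(ps − 46) = 1207 - 7ps. Setting this equal to supply: 1207 - 7ps = -20 + 3.2ps, so ps = 2045/17.
Buyers pay pb = 2045/17 − 46 = 1263/17; q' = -20 + 3.2·(2045/17) = 6204/17.
Government outlay = subsidy × quantity = 46 × 6204/17 = 285384/17.

Government cost = 285384/17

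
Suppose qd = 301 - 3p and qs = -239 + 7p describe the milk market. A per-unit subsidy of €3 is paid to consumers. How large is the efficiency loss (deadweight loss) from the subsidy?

Pre-subsidy: 301 - 3p = -239 + 7p gives p* = 54, q* = 139.
With the rebate, buyers effectively pay pb = ps − 3, where ps is the price sellers receive.
Demand in terms of ps becomes qd = 301 − 3(ps − 3) = 310 - 3ps. Setting this equal to supply: 310 - 3ps = -239 + 7ps, so ps = 54.9.
Buyers pay pb = 54.9 − 3 = 51.9; q' = -239 + 7·54.9 = 145.3.
The subsidy expands output by 145.3 − 139 = 6.3 past the efficient level; on those units the gap between marginal cost and willingness to pay runs from 0 up to 3.
DWL = ½ × 3 × 6.3 = 9.45.

Deadweight loss = €9.45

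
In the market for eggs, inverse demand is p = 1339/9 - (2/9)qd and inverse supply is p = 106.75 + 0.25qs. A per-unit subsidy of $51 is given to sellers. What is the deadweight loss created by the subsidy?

Deadweight loss = $2754

Pre-subsidy: 1339/9 - (2/9)q = 106.75 + 0.25q gives q* = 89 and p* = 129.
With the subsidy, sellers receive ps = pb + 51 for each unit, where pb is the price buyers pay.
On the curves, pb = 1339/9 - (2/9)q and ps = 106.75 + 0.25q; the wedge ps − pb = 51 gives 106.75 + 0.25q − (1339/9 - (2/9)q) = 51, so q' = 197.
Then pb = 1339/9 − (2/9)·197 = 105 and ps = 106.75 + 0.25·197 = 156.
The subsidy expands output by 197 − 89 = 108 past the efficient level; on those units the gap between marginal cost and willingness to pay runs from 0 up to 51.
DWL = ½ × 51 × 108 = 2754.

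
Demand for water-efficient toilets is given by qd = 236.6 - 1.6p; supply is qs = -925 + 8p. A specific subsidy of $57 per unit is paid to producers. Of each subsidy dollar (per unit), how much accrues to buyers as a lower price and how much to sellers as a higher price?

Pre-subsidy: 236.6 - 1.6p = -925 + 8p gives p* = 121, q* = 43.
With the subsidy, sellers receive ps = pb + 57 for each unit, where pb is the price buyers pay.
Supply in terms of pb becomes qs = -925 + 8(pb + 57) = -469 + 8pb. Setting this equal to demand: 236.6 - 1.6pb = -469 + 8pb, so pb = 73.5.
Sellers receive ps = 73.5 + 57 = 130.5; q' = 236.6 − 1.6·73.5 = 119.
Buyers' price falls by p* − pb = 121 − 73.5 = 47.5; sellers' price rises by ps − p* = 130.5 − 121 = 9.5.

Buyers gain $47.5 per unit; sellers gain $9.5 per unit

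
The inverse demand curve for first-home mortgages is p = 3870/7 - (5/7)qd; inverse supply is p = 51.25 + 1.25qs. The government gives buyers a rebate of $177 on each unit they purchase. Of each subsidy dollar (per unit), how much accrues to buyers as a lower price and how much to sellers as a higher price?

Pre-subsidy: 3870/7 - (5/7)q = 51.25 + 1.25q gives q* = 2809/11 and p* = 4075/11.
With the rebate, buyers effectively pay pb = ps − 177, where ps is the price sellers receive.
On the curves, pb = 3870/7 - (5/7)q and ps = 51.25 + 1.25q; the wedge ps − pb = 177 gives 51.25 + 1.25q − (3870/7 - (5/7)q) = 177, so q' = 19001/55.
Then pb = 3870/7 − (5/7)·(19001/55) = 3367/11 and ps = 51.25 + 1.25·(19001/55) = 5314/11.
Buyers' price falls by p* − pb = 4075/11 − 3367/11 = 708/11; sellers' price rises by ps − p* = 5314/11 − 4075/11 = 1239/11.

Buyers gain 708/11 per unit; sellers gain 1239/11 per unit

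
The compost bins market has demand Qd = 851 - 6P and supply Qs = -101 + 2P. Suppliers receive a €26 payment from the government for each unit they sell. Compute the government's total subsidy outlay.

Pre-subsidy: 851 - 6P = -101 + 2P gives P* = 119, Q* = 137.
With the subsidy, sellers receive Ps = Pb + 26 for each unit, where Pb is the price buyers pay.
Supply in terms of Pb becomes Qs = -101 + 2(Pb + 26) = -49 + 2Pb. Setting this equal to demand: 851 - 6Pb = -49 + 2Pb, so Pb = 112.5.
Sellers receive Ps = 112.5 + 26 = 138.5; Q' = 851 − 6·112.5 = 176.
Government outlay = subsidy × quantity = 26 × 176 = 4576.

Government cost = €4576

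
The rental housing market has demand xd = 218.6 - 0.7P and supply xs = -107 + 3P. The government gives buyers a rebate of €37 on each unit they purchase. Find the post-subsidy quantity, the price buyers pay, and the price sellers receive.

x' = 178; buyers pay €58; sellers receive €95

Pre-subsidy: 218.6 - 0.7P = -107 + 3P gives P* = 88, x* = 157.
With the rebate, buyers effectively pay Pb = Ps − 37, where Ps is the price sellers receive.
Demand in terms of Ps becomes xd = 218.6 − 0.7(Ps − 37) = 244.5 - 0.7Ps. Setting this equal to supply: 244.5 - 0.7Ps = -107 + 3Ps, so Ps = 95.
Buyers pay Pb = 95 − 37 = 58; x' = -107 + 3·95 = 178.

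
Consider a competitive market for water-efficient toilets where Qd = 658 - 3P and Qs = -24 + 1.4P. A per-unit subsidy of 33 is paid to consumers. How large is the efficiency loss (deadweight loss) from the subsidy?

Deadweight loss = 519.75

Pre-subsidy: 658 - 3P = -24 + 1.4P gives P* = 155, Q* = 193.
With the rebate, buyers effectively pay Pb = Ps − 33, where Ps is the price sellers receive.
Demand in terms of Ps becomes Qd = 658 − 3(Ps − 33) = 757 - 3Ps. Setting this equal to supply: 757 - 3Ps = -24 + 1.4Ps, so Ps = 177.5.
Buyers pay Pb = 177.5 − 33 = 144.5; Q' = -24 + 1.4·177.5 = 224.5.
The subsidy expands output by 224.5 − 193 = 31.5 past the efficient level; on those units the gap between marginal cost and willingness to pay runs from 0 up to 33.
DWL = ½ × 33 × 31.5 = 519.75.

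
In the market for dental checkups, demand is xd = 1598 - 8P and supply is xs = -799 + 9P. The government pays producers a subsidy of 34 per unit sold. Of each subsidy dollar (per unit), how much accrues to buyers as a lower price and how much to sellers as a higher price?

Pre-subsidy: 1598 - 8P = -799 + 9P gives P* = 141, x* = 470.
With the subsidy, sellers receive Ps = Pb + 34 for each unit, where Pb is the price buyers pay.
Supply in terms of Pb becomes xs = -799 + 9(Pb + 34) = -493 + 9Pb. Setting this equal to demand: 1598 - 8Pb = -493 + 9Pb, so Pb = 123.
Sellers receive Ps = 123 + 34 = 157; x' = 1598 − 8·123 = 614.
Buyers' price falls by P* − Pb = 141 − 123 = 18; sellers' price rises by Ps − P* = 157 − 141 = 16.

Buyers gain 18 per unit; sellers gain 16 per unit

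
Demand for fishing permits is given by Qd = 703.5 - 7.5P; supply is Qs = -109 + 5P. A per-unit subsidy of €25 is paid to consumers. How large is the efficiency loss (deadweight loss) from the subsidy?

Pre-subsidy: 703.5 - 7.5P = -109 + 5P gives P* = 65, Q* = 216.
With the rebate, buyers effectively pay Pb = Ps − 25, where Ps is the price sellers receive.
Demand in terms of Ps becomes Qd = 703.5 − 7.5(Ps − 25) = 891 - 7.5Ps. Setting this equal to supply: 891 - 7.5Ps = -109 + 5Ps, so Ps = 80.
Buyers pay Pb = 80 − 25 = 55; Q' = -109 + 5·80 = 291.
The subsidy expands output by 291 − 216 = 75 past the efficient level; on those units the gap between marginal cost and willingness to pay runs from 0 up to 25.
DWL = ½ × 25 × 75 = 937.5.

Deadweight loss = €937.5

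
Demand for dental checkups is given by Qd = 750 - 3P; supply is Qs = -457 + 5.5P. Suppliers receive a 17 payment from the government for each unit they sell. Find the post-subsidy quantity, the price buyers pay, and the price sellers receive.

Q' = 357; buyers pay 131; sellers receive 148

Pre-subsidy: 750 - 3P = -457 + 5.5P gives P* = 142, Q* = 324.
With the subsidy, sellers receive Ps = Pb + 17 for each unit, where Pb is the price buyers pay.
Supply in terms of Pb becomes Qs = -457 + 5.5(Pb + 17) = -363.5 + 5.5Pb. Setting this equal to demand: 750 - 3Pb = -363.5 + 5.5Pb, so Pb = 131.
Sellers receive Ps = 131 + 17 = 148; Q' = 750 − 3·131 = 357.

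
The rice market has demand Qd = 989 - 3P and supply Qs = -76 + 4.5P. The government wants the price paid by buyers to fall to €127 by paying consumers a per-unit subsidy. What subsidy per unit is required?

At a buyer price of 127, quantity demanded is 989 − 3·127 = 608.
Sellers supply 608 only when they receive Ps with -76 + 4.5·Ps = 608, i.e. Ps = 152.
s = Ps − Pb = 152 − 127 = 25.

Required subsidy s = €25 per unit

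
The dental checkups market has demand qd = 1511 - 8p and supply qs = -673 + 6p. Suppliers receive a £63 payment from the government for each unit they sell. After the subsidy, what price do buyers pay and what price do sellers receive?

Pre-subsidy: 1511 - 8p = -673 + 6p gives p* = 156, q* = 263.
With the subsidy, sellers receive ps = pb + 63 for each unit, where pb is the price buyers pay.
Supply in terms of pb becomes qs = -673 + 6(pb + 63) = -295 + 6pb. Setting this equal to demand: 1511 - 8pb = -295 + 6pb, so pb = 129.
Sellers receive ps = 129 + 63 = 192; q' = 1511 − 8·129 = 479.

Buyers pay £129; sellers receive £192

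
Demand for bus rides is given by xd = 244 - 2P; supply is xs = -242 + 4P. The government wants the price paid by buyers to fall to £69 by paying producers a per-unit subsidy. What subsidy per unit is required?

Required subsidy s = £18 per unit

At a buyer price of 69, quantity demanded is 244 − 2·69 = 106.
Sellers supply 106 only when they receive Ps with -242 + 4·Ps = 106, i.e. Ps = 87.
s = Ps − Pb = 87 − 69 = 18.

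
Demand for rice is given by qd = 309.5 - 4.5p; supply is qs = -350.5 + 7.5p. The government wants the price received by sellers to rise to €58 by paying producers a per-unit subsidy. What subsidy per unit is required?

At a seller price of 58, quantity supplied is -350.5 + 7.5·58 = 84.5.
Buyers absorb 84.5 only when they pay pb with 309.5 − 4.5·pb = 84.5, i.e. pb = 50.
s = ps − pb = 58 − 50 = 8.

Required subsidy s = €8 per unit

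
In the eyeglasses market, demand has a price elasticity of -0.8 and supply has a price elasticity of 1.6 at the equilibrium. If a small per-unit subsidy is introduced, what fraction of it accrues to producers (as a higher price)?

For a small subsidy around the equilibrium, the benefit split depends on the relative slopes, which at a point are proportional to the elasticities.
Buyer share = εs/(εs + |εd|) = 1.6/(1.6 + 0.8) = 2/3; seller share = |εd|/(εs + |εd|) = 1/3.
So producers capture 1/3 of the subsidy.

Producer share = 1/3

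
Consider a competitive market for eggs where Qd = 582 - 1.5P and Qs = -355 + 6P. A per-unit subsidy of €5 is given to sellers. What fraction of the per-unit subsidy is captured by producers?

Pre-subsidy: 582 - 1.5P = -355 + 6P gives P* = 1874/15, Q* = 394.6.
With the subsidy, sellers receive Ps = Pb + 5 for each unit, where Pb is the price buyers pay.
Supply in terms of Pb becomes Qs = -355 + 6(Pb + 5) = -325 + 6Pb. Setting this equal to demand: 582 - 1.5Pb = -325 + 6Pb, so Pb = 1814/15.
Sellers receive Ps = 1814/15 + 5 = 1889/15; Q' = 582 − 1.5·(1814/15) = 400.6.
Buyers' price falls by P* − Pb = 1874/15 − 1814/15 = 4; sellers' price rises by Ps − P* = 1889/15 − 1874/15 = 1.
So producers capture 1/5 = 0.2 of each unit of subsidy.

Producer share = 0.2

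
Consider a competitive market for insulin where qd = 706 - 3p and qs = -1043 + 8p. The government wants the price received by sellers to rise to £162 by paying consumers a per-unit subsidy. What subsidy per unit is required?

At a seller price of 162, quantity supplied is -1043 + 8·162 = 253.
Buyers absorb 253 only when they pay pb with 706 − 3·pb = 253, i.e. pb = 151.
s = ps − pb = 162 − 151 = 11.

Required subsidy s = £11 per unit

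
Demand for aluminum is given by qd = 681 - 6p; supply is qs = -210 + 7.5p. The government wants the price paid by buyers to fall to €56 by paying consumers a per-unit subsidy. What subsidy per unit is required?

At a buyer price of 56, quantity demanded is 681 − 6·56 = 345.
Sellers supply 345 only when they receive ps with -210 + 7.5·ps = 345, i.e. ps = 74.
s = ps − pb = 74 − 56 = 18.

Required subsidy s = €18 per unit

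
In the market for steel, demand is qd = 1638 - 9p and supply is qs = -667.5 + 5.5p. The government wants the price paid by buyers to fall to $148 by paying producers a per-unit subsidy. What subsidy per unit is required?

Required subsidy s = $29 per unit

At a buyer price of 148, quantity demanded is 1638 − 9·148 = 306.
Sellers supply 306 only when they receive ps with -667.5 + 5.5·ps = 306, i.e. ps = 177.
s = ps − pb = 177 − 148 = 29.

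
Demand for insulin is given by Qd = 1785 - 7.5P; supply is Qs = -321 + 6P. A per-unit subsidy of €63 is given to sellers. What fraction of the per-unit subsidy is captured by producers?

Pre-subsidy: 1785 - 7.5P = -321 + 6P gives P* = 156, Q* = 615.
With the subsidy, sellers receive Ps = Pb + 63 for each unit, where Pb is the price buyers pay.
Supply in terms of Pb becomes Qs = -321 + 6(Pb + 63) = 57 + 6Pb. Setting this equal to demand: 1785 - 7.5Pb = 57 + 6Pb, so Pb = 128.
Sellers receive Ps = 128 + 63 = 191; Q' = 1785 − 7.5·128 = 825.
Buyers' price falls by P* − Pb = 156 − 128 = 28; sellers' price rises by Ps − P* = 191 − 156 = 35.
So producers capture 35/63 = 5/9 of each unit of subsidy.

Producer share = 5/9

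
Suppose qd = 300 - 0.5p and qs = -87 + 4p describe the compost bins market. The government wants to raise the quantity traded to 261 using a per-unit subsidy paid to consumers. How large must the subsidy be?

Required subsidy s = 9 per unit

At q = 261, invert demand for the buyer price: pb = (300 − 261)/0.5 = 78; invert supply for the seller price: ps = (261 − (-87))/4 = 87.
The subsidy must fill the gap: s = ps − pb = 87 − 78 = 9.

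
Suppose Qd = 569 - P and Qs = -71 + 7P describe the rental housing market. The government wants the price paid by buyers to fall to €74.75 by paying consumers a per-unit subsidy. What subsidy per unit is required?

Required subsidy s = €6 per unit

At a buyer price of 74.75, quantity demanded is 569 − 1·74.75 = 494.25.
Sellers supply 494.25 only when they receive Ps with -71 + 7·Ps = 494.25, i.e. Ps = 80.75.
s = Ps − Pb = 80.75 − 74.75 = 6.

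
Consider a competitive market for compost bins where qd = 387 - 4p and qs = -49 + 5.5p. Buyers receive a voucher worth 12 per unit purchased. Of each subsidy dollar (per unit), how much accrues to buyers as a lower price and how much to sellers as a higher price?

Buyers gain 132/19 per unit; sellers gain 96/19 per unit

Pre-subsidy: 387 - 4p = -49 + 5.5p gives p* = 872/19, q* = 3865/19.
With the rebate, buyers effectively pay pb = ps − 12, where ps is the price sellers receive.
Demand in terms of ps becomes qd = 387 − 4(ps − 12) = 435 - 4ps. Setting this equal to supply: 435 - 4ps = -49 + 5.5ps, so ps = 968/19.
Buyers pay pb = 968/19 − 12 = 740/19; q' = -49 + 5.5·(968/19) = 4393/19.
Buyers' price falls by p* − pb = 872/19 − 740/19 = 132/19; sellers' price rises by ps − p* = 968/19 − 872/19 = 96/19.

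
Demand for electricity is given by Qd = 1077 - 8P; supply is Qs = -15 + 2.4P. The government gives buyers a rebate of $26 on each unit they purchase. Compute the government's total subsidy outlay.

Government cost = $7410

Pre-subsidy: 1077 - 8P = -15 + 2.4P gives P* = 105, Q* = 237.
With the rebate, buyers effectively pay Pb = Ps − 26, where Ps is the price sellers receive.
Demand in terms of Ps becomes Qd = 1077 − 8(Ps − 26) = 1285 - 8Ps. Setting this equal to supply: 1285 - 8Ps = -15 + 2.4Ps, so Ps = 125.
Buyers pay Pb = 125 − 26 = 99; Q' = -15 + 2.4·125 = 285.
Government outlay = subsidy × quantity = 26 × 285 = 7410.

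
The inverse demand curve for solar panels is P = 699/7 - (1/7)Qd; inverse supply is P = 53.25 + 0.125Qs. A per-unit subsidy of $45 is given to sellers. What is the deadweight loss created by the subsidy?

Deadweight loss = $3780

Pre-subsidy: 699/7 - (1/7)Q = 53.25 + 0.125Q gives Q* = 174 and P* = 75.
With the subsidy, sellers receive Ps = Pb + 45 for each unit, where Pb is the price buyers pay.
On the curves, Pb = 699/7 - (1/7)Q and Ps = 53.25 + 0.125Q; the wedge Ps − Pb = 45 gives 53.25 + 0.125Q − (699/7 - (1/7)Q) = 45, so Q' = 342.
Then Pb = 699/7 − (1/7)·342 = 51 and Ps = 53.25 + 0.125·342 = 96.
The subsidy expands output by 342 − 174 = 168 past the efficient level; on those units the gap between marginal cost and willingness to pay runs from 0 up to 45.
DWL = ½ × 45 × 168 = 3780.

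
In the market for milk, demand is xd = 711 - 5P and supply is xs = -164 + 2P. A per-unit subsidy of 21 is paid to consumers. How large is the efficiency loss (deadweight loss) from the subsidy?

Pre-subsidy: 711 - 5P = -164 + 2P gives P* = 125, x* = 86.
With the rebate, buyers effectively pay Pb = Ps − 21, where Ps is the price sellers receive.
Demand in terms of Ps becomes xd = 711 − 5(Ps − 21) = 816 - 5Ps. Setting this equal to supply: 816 - 5Ps = -164 + 2Ps, so Ps = 140.
Buyers pay Pb = 140 − 21 = 119; x' = -164 + 2·140 = 116.
The subsidy expands output by 116 − 86 = 30 past the efficient level; on those units the gap between marginal cost and willingness to pay runs from 0 up to 21.
DWL = ½ × 21 × 30 = 315.

Deadweight loss = 315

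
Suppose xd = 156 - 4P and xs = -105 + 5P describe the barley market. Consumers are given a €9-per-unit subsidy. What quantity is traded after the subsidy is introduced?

Pre-subsidy: 156 - 4P = -105 + 5P gives P* = 29, x* = 40.
With the rebate, buyers effectively pay Pb = Ps − 9, where Ps is the price sellers receive.
Demand in terms of Ps becomes xd = 156 − 4(Ps − 9) = 192 - 4Ps. Setting this equal to supply: 192 - 4Ps = -105 + 5Ps, so Ps = 33.
Buyers pay Pb = 33 − 9 = 24; x' = -105 + 5·33 = 60.

x' = 60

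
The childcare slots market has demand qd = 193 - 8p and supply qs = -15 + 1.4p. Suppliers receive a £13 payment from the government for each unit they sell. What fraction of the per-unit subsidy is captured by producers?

Pre-subsidy: 193 - 8p = -15 + 1.4p gives p* = 1040/47, q* = 751/47.
With the subsidy, sellers receive ps = pb + 13 for each unit, where pb is the price buyers pay.
Supply in terms of pb becomes qs = -15 + 1.4(pb + 13) = 3.2 + 1.4pb. Setting this equal to demand: 193 - 8pb = 3.2 + 1.4pb, so pb = 949/47.
Sellers receive ps = 949/47 + 13 = 1560/47; q' = 193 − 8·(949/47) = 1479/47.
Buyers' price falls by p* − pb = 1040/47 − 949/47 = 91/47; sellers' price rises by ps − p* = 1560/47 − 1040/47 = 520/47.
So producers capture (520/47)/13 = 40/47 of each unit of subsidy.

Producer share = 40/47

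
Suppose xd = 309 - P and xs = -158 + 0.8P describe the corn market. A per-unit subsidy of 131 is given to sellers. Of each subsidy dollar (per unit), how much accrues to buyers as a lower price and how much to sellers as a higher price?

Pre-subsidy: 309 - P = -158 + 0.8P gives P* = 2335/9, x* = 446/9.
With the subsidy, sellers receive Ps = Pb + 131 for each unit, where Pb is the price buyers pay.
Supply in terms of Pb becomes xs = -158 + 0.8(Pb + 131) = -53.2 + 0.8Pb. Setting this equal to demand: 309 - Pb = -53.2 + 0.8Pb, so Pb = 1811/9.
Sellers receive Ps = 1811/9 + 131 = 2990/9; x' = 309 − 1·(1811/9) = 970/9.
Buyers' price falls by P* − Pb = 2335/9 − 1811/9 = 524/9; sellers' price rises by Ps − P* = 2990/9 − 2335/9 = 655/9.

Buyers gain 524/9 per unit; sellers gain 655/9 per unit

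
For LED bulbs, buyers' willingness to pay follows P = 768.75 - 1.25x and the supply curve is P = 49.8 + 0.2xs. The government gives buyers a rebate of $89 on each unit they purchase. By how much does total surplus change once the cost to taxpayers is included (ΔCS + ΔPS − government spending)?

Pre-subsidy: 768.75 - 1.25x = 49.8 + 0.2x gives x* = 14379/29 and P* = 4320/29.
With the rebate, buyers effectively pay Pb = Ps − 89, where Ps is the price sellers receive.
On the curves, Pb = 768.75 - 1.25x and Ps = 49.8 + 0.2x; the wedge Ps − Pb = 89 gives 49.8 + 0.2x − (768.75 - 1.25x) = 89, so x' = 16159/29.
Then Pb = 768.75 − 1.25·(16159/29) = 2095/29 and Ps = 49.8 + 0.2·(16159/29) = 4676/29.
ΔCS = ½(14379/29 + 16159/29)(4320/29 − 2095/29) = 33973525/841; ΔPS = ½(14379/29 + 16159/29)(4676/29 − 4320/29) = 5435764/841.
Government spending = 89 × 16159/29 = 1438151/29.
Net change = 33973525/841 + 5435764/841 − 1438151/29 = -79210/29. The loss equals the DWL triangle ½·89·1780/29.

Net change in total surplus = -79210/29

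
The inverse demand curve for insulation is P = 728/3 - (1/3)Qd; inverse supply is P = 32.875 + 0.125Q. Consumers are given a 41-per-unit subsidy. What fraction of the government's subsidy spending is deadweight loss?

DWL / government spending = 492/6019

Pre-subsidy: 728/3 - (1/3)Q = 32.875 + 0.125Q gives Q* = 5035/11 and P* = 991/11.
With the rebate, buyers effectively pay Pb = Ps − 41, where Ps is the price sellers receive.
On the curves, Pb = 728/3 - (1/3)Q and Ps = 32.875 + 0.125Q; the wedge Ps − Pb = 41 gives 32.875 + 0.125Q − (728/3 - (1/3)Q) = 41, so Q' = 6019/11.
Then Pb = 728/3 − (1/3)·(6019/11) = 663/11 and Ps = 32.875 + 0.125·(6019/11) = 1114/11.
ΔCS = ½(5035/11 + 6019/11)(991/11 − 663/11) = 1812856/121; ΔPS = ½(5035/11 + 6019/11)(1114/11 − 991/11) = 679821/121.
Government spending = 41 × 6019/11 = 246779/11.
DWL = ½ × 41 × (6019/11 − 5035/11) = 20172/11; fraction = (20172/11) / (246779/11) = 492/6019.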